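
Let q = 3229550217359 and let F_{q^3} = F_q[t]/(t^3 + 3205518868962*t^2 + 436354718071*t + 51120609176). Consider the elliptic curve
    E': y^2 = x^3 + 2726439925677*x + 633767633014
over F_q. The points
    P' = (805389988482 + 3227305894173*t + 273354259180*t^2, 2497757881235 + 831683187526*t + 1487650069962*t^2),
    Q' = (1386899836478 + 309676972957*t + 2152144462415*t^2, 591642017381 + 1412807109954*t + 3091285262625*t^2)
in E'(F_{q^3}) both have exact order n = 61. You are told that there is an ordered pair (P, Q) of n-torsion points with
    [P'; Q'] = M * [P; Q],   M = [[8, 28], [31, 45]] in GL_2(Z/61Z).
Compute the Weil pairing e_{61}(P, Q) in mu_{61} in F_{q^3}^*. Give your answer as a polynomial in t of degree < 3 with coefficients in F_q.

2444017181398 + 911770044020*t + 1980478166050*t^2

Since e_{61}(P,P)=e_{61}(Q,Q)=1 and e_{61}(Q,P)=e_{61}(P,Q)^{-1}, expanding e_{61}(8*P + 28*Q,31*P + 45*Q) leaves e(P,Q)^det(M).
Inverting 41 mod 61: 3. Thus e_{61}(P,Q) = e(P',Q')^{3}.
Run Miller on y^2=x^3+2726439925677*x+633767633014 over F_{3229550217359}: ladder 111101 (6 bits); e = f_P(D_Q)/f_Q(D_P).
Miller gives e_{61}(P',Q') = 2295305903747 + 1967411382421*t + 2073494536631*t^2 in F_{3229550217359^3}.
e_{61}(P,Q) = (2295305903747 + 1967411382421*t + 2073494536631*t^2)^{3} = 2444017181398 + 911770044020*t + 1980478166050*t^2.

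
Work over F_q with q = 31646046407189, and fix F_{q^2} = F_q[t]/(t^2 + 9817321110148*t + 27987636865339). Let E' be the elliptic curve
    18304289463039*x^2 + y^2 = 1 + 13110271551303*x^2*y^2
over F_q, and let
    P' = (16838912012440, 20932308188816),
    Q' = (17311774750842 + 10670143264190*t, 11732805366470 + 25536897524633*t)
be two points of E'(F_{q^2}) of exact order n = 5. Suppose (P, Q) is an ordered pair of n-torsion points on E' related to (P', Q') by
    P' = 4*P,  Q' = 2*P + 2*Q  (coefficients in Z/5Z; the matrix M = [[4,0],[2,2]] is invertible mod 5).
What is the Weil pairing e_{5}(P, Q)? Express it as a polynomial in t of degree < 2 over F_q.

e_{5} is bilinear + alternating on E[5], so e_{5}(4*P, 2*P + 2*Q) = e_{5}(P,Q)^(4*2-0*2).
So e_{5}(P,Q) = e_{5}(P',Q')^{2}, since 3*2 = 1 mod 5.
Edwards->Montgomery: u=(1+y)/(1-y), v=u/x -> 5035733277672v^2=u^3+29818894750520u^2+u; then x_W=1298504477934u+5235760169057: y^2=x^3+27571209912466*x+29555347416613.
Build f_{5,P'} and f_{5,Q'} via the 3-bit ladder of 5=101_2; evaluate at shifted divisors; quotient in F_{31646046407189^2}.
e_{5}(P',Q') = 1204717877749 + 26463894534807*t.
(1204717877749 + 26463894534807*t)^{2} mod (31646046407189,f) = 11388563944623 + 4793197515106*t.

11388563944623 + 4793197515106*t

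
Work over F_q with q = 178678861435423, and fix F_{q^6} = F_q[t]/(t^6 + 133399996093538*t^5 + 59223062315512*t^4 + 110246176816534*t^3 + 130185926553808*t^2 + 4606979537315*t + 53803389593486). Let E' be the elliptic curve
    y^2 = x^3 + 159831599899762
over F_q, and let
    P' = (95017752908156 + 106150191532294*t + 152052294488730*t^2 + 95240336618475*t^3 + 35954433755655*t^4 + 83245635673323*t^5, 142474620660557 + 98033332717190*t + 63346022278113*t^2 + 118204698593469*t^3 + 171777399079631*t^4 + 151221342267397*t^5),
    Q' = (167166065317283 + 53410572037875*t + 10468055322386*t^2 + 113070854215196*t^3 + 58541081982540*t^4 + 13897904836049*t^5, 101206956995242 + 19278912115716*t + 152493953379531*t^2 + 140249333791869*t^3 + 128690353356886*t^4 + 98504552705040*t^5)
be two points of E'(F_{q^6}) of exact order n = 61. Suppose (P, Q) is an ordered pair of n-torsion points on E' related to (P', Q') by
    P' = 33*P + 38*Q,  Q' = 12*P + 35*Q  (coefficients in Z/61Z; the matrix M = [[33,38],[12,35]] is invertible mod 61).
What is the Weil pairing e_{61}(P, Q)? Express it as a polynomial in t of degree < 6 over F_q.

e_{61}(aP+bQ,cP+dQ) = e_{61}(P,Q)^(ad-bc); with (a,b,c,d)=(33,38,12,35) this gives the det-61 law.
Hence e(P,Q) = e(P',Q')^{24} where 24 = 28^{-1} mod 61.
n = 61 = (111101)_2 (6 bits, wt 5); accumulate f_{61,P'}(Q'+S)/f_{61,P'}(S) along the 5-step ladder.
Result: e(P',Q') = 151569049440841 + 116935254694840*t + 80125923093049*t^2 + 145199800876378*t^3 + 10569990553068*t^4 + 128517811785150*t^5.
Raise to 24: e(P,Q) = 96159208286985 + 97971901945205*t + 27104160400273*t^2 + 163286533369270*t^3 + 48654853918706*t^4 + 81647586700439*t^5 in mu_{61}.

96159208286985 + 97971901945205*t + 27104160400273*t^2 + 163286533369270*t^3 + 48654853918706*t^4 + 81647586700439*t^5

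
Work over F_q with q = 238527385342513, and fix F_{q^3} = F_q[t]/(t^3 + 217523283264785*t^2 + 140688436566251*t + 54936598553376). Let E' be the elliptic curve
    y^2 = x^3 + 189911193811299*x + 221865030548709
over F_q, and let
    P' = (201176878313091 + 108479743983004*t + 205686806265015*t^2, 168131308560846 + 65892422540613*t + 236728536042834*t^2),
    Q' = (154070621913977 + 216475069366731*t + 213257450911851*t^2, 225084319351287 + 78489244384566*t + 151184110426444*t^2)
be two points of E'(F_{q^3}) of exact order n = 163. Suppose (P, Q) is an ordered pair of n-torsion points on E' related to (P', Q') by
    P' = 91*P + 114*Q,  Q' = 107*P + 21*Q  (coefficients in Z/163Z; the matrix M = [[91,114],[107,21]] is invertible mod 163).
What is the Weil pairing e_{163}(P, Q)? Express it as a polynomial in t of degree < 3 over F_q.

93179756840465 + 199485414969162*t + 13628977338588*t^2

e_{163} is bilinear + alternating on E[163], so e_{163}(91*P + 114*Q, 107*P + 21*Q) = e_{163}(P,Q)^(91*21-114*107).
det(M) mod 163 = 145; its inverse in (Z/163)^* is 9 (check: 145*9 mod 163 = 1).
Double-and-add over 10100011: 8-1 doublings, 4-1 additions; each step l_{T,T}/v_{2T} or l_{T,P'}/v at Q'+S for random S.
Result: e(P',Q') = 170720710631565 + 65491058857646*t + 109163702138483*t^2.
Finally e_{163}(P,Q) = 93179756840465 + 199485414969162*t + 13628977338588*t^2.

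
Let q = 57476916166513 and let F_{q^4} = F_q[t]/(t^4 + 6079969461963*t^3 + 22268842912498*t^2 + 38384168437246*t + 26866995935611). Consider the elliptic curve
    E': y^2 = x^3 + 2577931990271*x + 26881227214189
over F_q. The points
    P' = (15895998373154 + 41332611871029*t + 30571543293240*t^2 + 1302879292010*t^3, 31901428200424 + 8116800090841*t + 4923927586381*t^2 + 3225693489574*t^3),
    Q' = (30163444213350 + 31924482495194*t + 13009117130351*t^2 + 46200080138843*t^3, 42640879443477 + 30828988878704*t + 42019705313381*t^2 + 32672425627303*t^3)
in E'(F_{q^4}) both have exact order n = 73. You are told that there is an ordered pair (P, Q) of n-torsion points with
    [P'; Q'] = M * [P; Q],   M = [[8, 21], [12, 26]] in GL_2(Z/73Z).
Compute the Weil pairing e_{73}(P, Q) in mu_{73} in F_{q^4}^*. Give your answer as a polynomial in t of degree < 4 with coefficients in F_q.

e_{73}(aP+bQ,cP+dQ) = e_{73}(P,Q)^(ad-bc); with (a,b,c,d)=(8,21,12,26) this gives the det-73 law.
So e_{73}(P,Q) = e_{73}(P',Q')^{68}, since 29*68 = 1 mod 73.
Build f_{73,P'} and f_{73,Q'} via the 7-bit ladder of 73=1001001_2; evaluate at shifted divisors; quotient in F_{57476916166513^4}.
e_{73}(P',Q') = 9962238850610 + 1850297067698*t + 37312029268963*t^2 + 54085908161228*t^3.
Finally e_{73}(P,Q) = 43383751499564 + 57192708595047*t + 56810430909616*t^2 + 45710988096972*t^3.

43383751499564 + 57192708595047*t + 56810430909616*t^2 + 45710988096972*t^3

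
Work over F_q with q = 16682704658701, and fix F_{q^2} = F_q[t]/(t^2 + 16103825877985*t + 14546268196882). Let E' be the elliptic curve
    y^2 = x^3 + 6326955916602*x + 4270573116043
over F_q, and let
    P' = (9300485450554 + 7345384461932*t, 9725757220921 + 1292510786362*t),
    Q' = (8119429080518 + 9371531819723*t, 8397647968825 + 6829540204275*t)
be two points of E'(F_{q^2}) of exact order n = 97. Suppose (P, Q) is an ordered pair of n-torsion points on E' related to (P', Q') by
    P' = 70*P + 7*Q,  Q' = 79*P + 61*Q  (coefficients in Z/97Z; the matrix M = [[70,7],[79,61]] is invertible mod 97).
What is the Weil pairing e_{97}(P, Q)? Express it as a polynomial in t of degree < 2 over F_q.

Since e_{97}(P,P)=e_{97}(Q,Q)=1 and e_{97}(Q,P)=e_{97}(P,Q)^{-1}, expanding e_{97}(70*P + 7*Q,79*P + 61*Q) leaves e(P,Q)^det(M).
So e_{97}(P,Q) = e_{97}(P',Q')^{72}, since 31*72 = 1 mod 97.
Double-and-add over 1100001: 7-1 doublings, 3-1 additions; each step l_{T,T}/v_{2T} or l_{T,P'}/v at Q'+S for random S.
The quotient is 12130502130664 + 371628640073*t.
Finally e_{97}(P,Q) = 781226407917 + 1404157866900*t.

781226407917 + 1404157866900*t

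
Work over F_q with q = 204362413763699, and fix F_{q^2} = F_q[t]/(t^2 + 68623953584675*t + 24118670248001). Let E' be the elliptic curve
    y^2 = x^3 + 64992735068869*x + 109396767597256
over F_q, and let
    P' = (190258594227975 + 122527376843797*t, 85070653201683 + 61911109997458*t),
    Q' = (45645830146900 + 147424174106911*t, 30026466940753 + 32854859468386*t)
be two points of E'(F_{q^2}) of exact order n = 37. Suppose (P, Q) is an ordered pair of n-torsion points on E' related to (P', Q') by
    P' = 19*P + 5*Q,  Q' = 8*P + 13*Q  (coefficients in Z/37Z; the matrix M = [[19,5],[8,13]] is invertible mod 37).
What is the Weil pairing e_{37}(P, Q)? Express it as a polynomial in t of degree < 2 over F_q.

Alternating bilinearity on E[37] (values in mu_{37} in F_{204362413763699^2}) gives e(P',Q') = e(P,Q)^det(M).
So e_{37}(P,Q) = e_{37}(P',Q')^{32}, since 22*32 = 1 mod 37.
Build f_{37,P'} and f_{37,Q'} via the 6-bit ladder of 37=100101_2; evaluate at shifted divisors; quotient in F_{204362413763699^2}.
f_P(D_Q)/f_Q(D_P) = 193265333773021 + 15267874889470*t.
Finally e_{37}(P,Q) = 51466497271968 + 53665293506089*t.

51466497271968 + 53665293506089*t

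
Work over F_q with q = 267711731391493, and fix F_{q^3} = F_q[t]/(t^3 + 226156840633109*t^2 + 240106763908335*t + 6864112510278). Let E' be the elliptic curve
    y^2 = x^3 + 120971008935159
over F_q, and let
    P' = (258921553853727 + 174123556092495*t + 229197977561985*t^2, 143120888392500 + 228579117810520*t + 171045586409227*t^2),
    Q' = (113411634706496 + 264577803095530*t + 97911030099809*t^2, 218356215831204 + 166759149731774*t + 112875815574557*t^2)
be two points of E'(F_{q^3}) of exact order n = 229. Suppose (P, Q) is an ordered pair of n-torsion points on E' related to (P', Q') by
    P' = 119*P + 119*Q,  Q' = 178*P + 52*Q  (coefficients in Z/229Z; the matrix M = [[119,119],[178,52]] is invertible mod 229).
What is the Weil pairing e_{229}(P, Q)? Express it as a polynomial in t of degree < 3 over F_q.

Under M = [[119,119],[178,52]] in GL_2(Z/229), e_{229}(P',Q') = e_{229}(P,Q)^(119*52-119*178 mod 229).
119*52 - 119*178 = -14994; reduced mod 229: det = 120, inverse 21.
Double-and-add over 11100101: 8-1 doublings, 5-1 additions; each step l_{T,T}/v_{2T} or l_{T,P'}/v at Q'+S for random S.
e_{229}(P',Q') = 110835918200382 + 267533826704609*t + 209031065866453*t^2.
Raise to 21: e(P,Q) = 26986206242664 + 128836945426134*t + 58776409991277*t^2 in mu_{229}.

26986206242664 + 128836945426134*t + 58776409991277*t^2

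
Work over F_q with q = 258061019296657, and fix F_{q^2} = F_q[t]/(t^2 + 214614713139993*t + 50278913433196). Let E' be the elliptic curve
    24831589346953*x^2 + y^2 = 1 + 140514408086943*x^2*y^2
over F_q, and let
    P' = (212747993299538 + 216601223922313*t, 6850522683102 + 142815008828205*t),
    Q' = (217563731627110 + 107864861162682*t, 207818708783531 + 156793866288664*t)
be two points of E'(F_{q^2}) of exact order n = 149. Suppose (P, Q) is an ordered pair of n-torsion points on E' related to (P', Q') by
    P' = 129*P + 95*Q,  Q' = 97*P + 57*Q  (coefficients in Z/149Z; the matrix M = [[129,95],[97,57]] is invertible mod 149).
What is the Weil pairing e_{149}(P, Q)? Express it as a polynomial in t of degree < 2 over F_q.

e_{149}(aP+bQ,cP+dQ) = e_{149}(P,Q)^(ad-bc); with (a,b,c,d)=(129,95,97,57) this gives the det-149 law.
det M = 129*57 - 95*97 = -1862 = 75 (mod 149); 75^{-1} = 2 (mod 149).
Edwards->Montgomery: u=(1+y)/(1-y), v=u/x -> 153286651371402v^2=u^3+244878019581383u^2+u; then x_W=100109804963331u+113578006004535: y^2=x^3+36088624726886*x.
Miller loop for e_{149} over F_{258061019296657^2}: bits of 149 = 10010101; 7 double steps + 3 add steps, l/v at each.
Miller gives e_{149}(P',Q') = 66361443907494 + 198117396179906*t in F_{258061019296657^2}.
Raise to 2: e(P,Q) = 76210344526124 + 46254398329586*t in mu_{149}.

76210344526124 + 46254398329586*t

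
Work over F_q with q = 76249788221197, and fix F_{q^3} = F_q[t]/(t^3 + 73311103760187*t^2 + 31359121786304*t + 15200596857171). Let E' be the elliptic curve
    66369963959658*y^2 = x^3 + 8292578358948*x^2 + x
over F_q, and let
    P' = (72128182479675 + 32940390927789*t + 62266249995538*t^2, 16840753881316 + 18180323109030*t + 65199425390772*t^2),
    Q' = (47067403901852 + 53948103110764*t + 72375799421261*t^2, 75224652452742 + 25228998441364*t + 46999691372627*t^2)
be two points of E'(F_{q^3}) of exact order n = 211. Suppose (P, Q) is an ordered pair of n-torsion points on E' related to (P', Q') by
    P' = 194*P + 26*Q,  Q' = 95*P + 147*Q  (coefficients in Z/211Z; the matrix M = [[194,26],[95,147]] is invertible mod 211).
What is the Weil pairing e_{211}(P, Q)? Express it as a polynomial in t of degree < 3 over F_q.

Since e_{211}(P,P)=e_{211}(Q,Q)=1 and e_{211}(Q,P)=e_{211}(P,Q)^{-1}, expanding e_{211}(194*P + 26*Q,95*P + 147*Q) leaves e(P,Q)^det(M).
Inverting 95 mod 211: 20. Thus e_{211}(P,Q) = e(P',Q')^{20}.
(x,y)|->(1747279284607x+61763143456781,1747279284607y) sends E' to y^2=x^3+67779818991487*x+40897537217462.
Run Miller on y^2=x^3+67779818991487*x+40897537217462 over F_{76249788221197}: ladder 11010011 (8 bits); e = f_P(D_Q)/f_Q(D_P).
Miller gives e_{211}(P',Q') = 39557065595373 + 38662036006487*t + 56595753868411*t^2 in F_{76249788221197^3}.
Thus e_{211}(P,Q) = 51517360484416 + 32347079261471*t + 18089711693920*t^2.

51517360484416 + 32347079261471*t + 18089711693920*t^2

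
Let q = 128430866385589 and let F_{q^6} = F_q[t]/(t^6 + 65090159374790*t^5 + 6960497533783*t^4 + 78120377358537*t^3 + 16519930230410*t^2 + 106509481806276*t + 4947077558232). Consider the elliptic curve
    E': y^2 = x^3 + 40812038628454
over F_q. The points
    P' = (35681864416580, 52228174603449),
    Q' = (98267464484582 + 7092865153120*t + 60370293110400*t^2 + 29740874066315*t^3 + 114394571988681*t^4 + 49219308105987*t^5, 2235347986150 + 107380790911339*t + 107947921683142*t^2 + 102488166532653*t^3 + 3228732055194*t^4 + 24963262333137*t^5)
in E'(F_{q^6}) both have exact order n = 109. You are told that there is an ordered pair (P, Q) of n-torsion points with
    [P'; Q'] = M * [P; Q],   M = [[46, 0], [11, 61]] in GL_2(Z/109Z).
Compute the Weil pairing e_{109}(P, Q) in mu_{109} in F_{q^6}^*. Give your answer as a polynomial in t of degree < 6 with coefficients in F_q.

Since e_{109}(P,P)=e_{109}(Q,Q)=1 and e_{109}(Q,P)=e_{109}(P,Q)^{-1}, expanding e_{109}(46*P,11*P + 61*Q) leaves e(P,Q)^det(M).
Inverting 81 mod 109: 35. Thus e_{109}(P,Q) = e(P',Q')^{35}.
7-bit Miller (1101101) on E'/F_{128430866385589} with a'=0, b'=40812038628454: accumulate tangent/chord ratios at Q'+S and P'+S'.
e_{109}(P',Q') = 8853073815131 + 102575374157090*t + 37339019750412*t^2 + 56179803005110*t^3 + 84700970496799*t^4 + 93682311920578*t^5.
Hence e(P,Q) = 21770665106033 + 96529218231632*t + 20604327490747*t^2 + 87548873980156*t^3 + 71053896459023*t^4 + 72904691157830*t^5 in F_{128430866385589^6}^*.

21770665106033 + 96529218231632*t + 20604327490747*t^2 + 87548873980156*t^3 + 71053896459023*t^4 + 72904691157830*t^5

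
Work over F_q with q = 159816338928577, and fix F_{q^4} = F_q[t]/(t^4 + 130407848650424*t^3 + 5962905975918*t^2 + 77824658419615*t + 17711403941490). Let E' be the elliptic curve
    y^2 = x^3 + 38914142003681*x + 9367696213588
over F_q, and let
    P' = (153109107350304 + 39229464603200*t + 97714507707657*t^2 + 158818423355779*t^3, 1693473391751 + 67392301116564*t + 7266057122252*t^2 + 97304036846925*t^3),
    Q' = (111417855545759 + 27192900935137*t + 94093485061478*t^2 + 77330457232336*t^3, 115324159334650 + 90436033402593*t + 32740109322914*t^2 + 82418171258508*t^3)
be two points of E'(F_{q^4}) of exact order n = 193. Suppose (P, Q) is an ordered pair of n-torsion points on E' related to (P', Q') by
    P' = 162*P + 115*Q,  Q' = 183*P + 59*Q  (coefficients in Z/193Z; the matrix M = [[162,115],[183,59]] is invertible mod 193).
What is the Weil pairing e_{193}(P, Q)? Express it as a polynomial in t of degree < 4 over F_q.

Since e_{193}(P,P)=e_{193}(Q,Q)=1 and e_{193}(Q,P)=e_{193}(P,Q)^{-1}, expanding e_{193}(162*P + 115*Q,183*P + 59*Q) leaves e(P,Q)^det(M).
162*59 - 115*183 = -11487; reduced mod 193: det = 93, inverse 110.
n = 193 = (11000001)_2 (8 bits, wt 3); accumulate f_{193,P'}(Q'+S)/f_{193,P'}(S) along the 7-step ladder.
So e_{193}(P',Q') = 154559205481753 + 37929979180530*t + 138559538279391*t^2 + 75030338950402*t^3.
Raise to 110: e(P,Q) = 8217243990358 + 43907203436084*t + 153517102770917*t^2 + 66789912217380*t^3 in mu_{193}.

8217243990358 + 43907203436084*t + 153517102770917*t^2 + 66789912217380*t^3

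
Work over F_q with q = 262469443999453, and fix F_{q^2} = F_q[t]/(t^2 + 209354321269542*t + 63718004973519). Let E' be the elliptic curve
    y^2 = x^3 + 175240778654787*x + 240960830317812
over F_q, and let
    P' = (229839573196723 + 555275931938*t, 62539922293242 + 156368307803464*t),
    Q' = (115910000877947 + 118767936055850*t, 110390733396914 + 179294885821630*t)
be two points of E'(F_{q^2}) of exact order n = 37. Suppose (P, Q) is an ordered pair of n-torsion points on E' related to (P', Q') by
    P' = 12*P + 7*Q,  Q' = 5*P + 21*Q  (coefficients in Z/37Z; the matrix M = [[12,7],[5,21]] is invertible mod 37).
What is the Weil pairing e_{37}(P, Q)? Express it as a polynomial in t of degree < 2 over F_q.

162391966337974 + 91330445006765*t

Alternating bilinearity on E[37] (values in mu_{37} in F_{262469443999453^2}) gives e(P',Q') = e(P,Q)^det(M).
det M = 12*21 - 7*5 = 217 = 32 (mod 37); 32^{-1} = 22 (mod 37).
6-bit Miller (100101) on E'/F_{262469443999453} with a'=175240778654787, b'=240960830317812: accumulate tangent/chord ratios at Q'+S and P'+S'.
So e_{37}(P',Q') = 117268448526266 + 239021685238145*t.
e_{37}(P,Q) = (117268448526266 + 239021685238145*t)^{22} = 162391966337974 + 91330445006765*t.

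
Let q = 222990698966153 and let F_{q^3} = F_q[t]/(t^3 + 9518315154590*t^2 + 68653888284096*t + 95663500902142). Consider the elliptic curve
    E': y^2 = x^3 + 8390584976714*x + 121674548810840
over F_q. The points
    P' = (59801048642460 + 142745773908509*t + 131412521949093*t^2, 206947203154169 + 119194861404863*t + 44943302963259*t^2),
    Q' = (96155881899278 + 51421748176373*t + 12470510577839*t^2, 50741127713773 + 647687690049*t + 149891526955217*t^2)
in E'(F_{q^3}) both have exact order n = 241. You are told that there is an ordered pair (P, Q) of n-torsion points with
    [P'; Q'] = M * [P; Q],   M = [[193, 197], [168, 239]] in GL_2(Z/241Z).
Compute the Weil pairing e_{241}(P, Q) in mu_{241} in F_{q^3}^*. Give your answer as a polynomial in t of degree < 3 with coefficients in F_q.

200914593317325 + 11365892363224*t + 124869658622707*t^2

e_{241} is bilinear + alternating on E[241], so e_{241}(193*P + 197*Q, 168*P + 239*Q) = e_{241}(P,Q)^(193*239-197*168).
Inverting 17 mod 241: 156. Thus e_{241}(P,Q) = e(P',Q')^{156}.
n = 241 = (11110001)_2 (8 bits, wt 5); accumulate f_{241,P'}(Q'+S)/f_{241,P'}(S) along the 7-step ladder.
The quotient is 188023907465293 + 17943540619832*t + 168367456343141*t^2.
Thus e_{241}(P,Q) = 200914593317325 + 11365892363224*t + 124869658622707*t^2.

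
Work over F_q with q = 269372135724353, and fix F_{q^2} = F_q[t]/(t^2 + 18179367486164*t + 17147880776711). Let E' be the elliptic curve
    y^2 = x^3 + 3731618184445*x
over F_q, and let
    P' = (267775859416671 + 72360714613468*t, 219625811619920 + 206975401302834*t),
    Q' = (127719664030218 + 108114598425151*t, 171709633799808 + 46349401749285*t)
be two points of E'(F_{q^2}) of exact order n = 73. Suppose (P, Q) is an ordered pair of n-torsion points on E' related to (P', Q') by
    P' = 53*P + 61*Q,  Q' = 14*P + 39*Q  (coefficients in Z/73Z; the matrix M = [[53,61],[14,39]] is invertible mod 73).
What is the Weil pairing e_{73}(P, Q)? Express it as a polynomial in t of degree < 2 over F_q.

122318950335607 + 52632368466726*t

Under M = [[53,61],[14,39]] in GL_2(Z/73), e_{73}(P',Q') = e_{73}(P,Q)^(53*39-61*14 mod 73).
Hence e(P,Q) = e(P',Q')^{13} where 13 = 45^{-1} mod 73.
Double-and-add over 1001001: 7-1 doublings, 3-1 additions; each step l_{T,T}/v_{2T} or l_{T,P'}/v at Q'+S for random S.
The quotient is 94990304451519 + 171545206396134*t.
e_{73}(P,Q) = (94990304451519 + 171545206396134*t)^{13} = 122318950335607 + 52632368466726*t.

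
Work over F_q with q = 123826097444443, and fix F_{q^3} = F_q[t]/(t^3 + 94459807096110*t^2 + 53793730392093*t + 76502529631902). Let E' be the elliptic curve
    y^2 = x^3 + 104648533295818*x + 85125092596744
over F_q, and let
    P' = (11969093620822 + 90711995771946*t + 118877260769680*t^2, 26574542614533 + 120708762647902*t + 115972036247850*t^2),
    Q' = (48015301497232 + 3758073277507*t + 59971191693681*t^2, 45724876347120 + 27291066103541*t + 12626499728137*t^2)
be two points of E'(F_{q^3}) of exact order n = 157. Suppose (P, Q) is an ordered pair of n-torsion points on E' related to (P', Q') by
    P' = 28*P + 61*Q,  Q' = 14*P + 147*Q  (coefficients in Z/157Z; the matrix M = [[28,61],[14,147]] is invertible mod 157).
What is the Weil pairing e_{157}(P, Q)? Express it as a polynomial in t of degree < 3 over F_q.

40611606248340 + 116272393848575*t + 6319328462450*t^2

Alternating bilinearity on E[157] (values in mu_{157} in F_{123826097444443^3}) gives e(P',Q') = e(P,Q)^det(M).
det(M) mod 157 = 122; its inverse in (Z/157)^* is 148 (check: 122*148 mod 157 = 1).
n = 157 = (10011101)_2 (8 bits, wt 5); accumulate f_{157,P'}(Q'+S)/f_{157,P'}(S) along the 7-step ladder.
So e_{157}(P',Q') = 121104464890773 + 11010429777098*t + 57705027069946*t^2.
Finally e_{157}(P,Q) = 40611606248340 + 116272393848575*t + 6319328462450*t^2.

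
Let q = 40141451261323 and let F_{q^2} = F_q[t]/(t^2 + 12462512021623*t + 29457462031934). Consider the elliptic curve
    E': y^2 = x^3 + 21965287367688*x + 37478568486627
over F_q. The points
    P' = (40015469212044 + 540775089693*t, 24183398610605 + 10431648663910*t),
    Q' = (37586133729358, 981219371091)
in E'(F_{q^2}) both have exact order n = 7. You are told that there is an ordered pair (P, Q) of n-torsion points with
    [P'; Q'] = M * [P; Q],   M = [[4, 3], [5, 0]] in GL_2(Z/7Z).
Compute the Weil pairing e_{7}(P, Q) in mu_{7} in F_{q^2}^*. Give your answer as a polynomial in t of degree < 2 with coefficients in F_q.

33042858787014 + 20410423230249*t

The 7-Weil pairing on E[7] over F_{40141451261323} is alternating-bilinear: e_{7}(P',Q') = e_{7}(P,Q)^det(M).
4*0 - 3*5 = -15; reduced mod 7: det = 6, inverse 6.
Run Miller on y^2=x^3+21965287367688*x+37478568486627 over F_{40141451261323}: ladder 111 (3 bits); e = f_P(D_Q)/f_Q(D_P).
f_P(D_Q)/f_Q(D_P) = 27463268679531 + 19731028031074*t.
Raise to 6: e(P,Q) = 33042858787014 + 20410423230249*t in mu_{7}.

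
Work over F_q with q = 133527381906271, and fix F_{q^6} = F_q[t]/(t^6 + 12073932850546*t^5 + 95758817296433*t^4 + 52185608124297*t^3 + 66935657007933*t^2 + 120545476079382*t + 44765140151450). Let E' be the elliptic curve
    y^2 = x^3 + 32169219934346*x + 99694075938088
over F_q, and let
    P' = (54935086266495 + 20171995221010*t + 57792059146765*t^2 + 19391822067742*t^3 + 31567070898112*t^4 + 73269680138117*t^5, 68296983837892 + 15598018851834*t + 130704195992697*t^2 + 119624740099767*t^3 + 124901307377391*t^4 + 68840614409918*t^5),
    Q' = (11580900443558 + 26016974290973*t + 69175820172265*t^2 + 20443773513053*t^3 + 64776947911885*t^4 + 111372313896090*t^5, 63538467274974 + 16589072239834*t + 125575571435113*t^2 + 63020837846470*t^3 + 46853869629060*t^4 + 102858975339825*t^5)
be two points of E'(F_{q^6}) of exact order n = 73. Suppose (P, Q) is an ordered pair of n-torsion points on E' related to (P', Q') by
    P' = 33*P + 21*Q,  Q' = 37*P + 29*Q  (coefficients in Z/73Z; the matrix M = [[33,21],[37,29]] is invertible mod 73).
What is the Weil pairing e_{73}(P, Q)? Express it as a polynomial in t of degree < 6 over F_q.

6536158098398 + 112635724571069*t + 126812846883703*t^2 + 82623856203750*t^3 + 46368288842700*t^4 + 95402465571259*t^5

The 73-Weil pairing on E[73] over F_{133527381906271} is alternating-bilinear: e_{73}(P',Q') = e_{73}(P,Q)^det(M).
Inverting 34 mod 73: 58. Thus e_{73}(P,Q) = e(P',Q')^{58}.
Double-and-add over 1001001: 7-1 doublings, 3-1 additions; each step l_{T,T}/v_{2T} or l_{T,P'}/v at Q'+S for random S.
So e_{73}(P',Q') = 131391190883069 + 80324723640766*t + 81298199735090*t^2 + 64452906170524*t^3 + 50039082999997*t^4 + 104941193299018*t^5.
Finally e_{73}(P,Q) = 6536158098398 + 112635724571069*t + 126812846883703*t^2 + 82623856203750*t^3 + 46368288842700*t^4 + 95402465571259*t^5.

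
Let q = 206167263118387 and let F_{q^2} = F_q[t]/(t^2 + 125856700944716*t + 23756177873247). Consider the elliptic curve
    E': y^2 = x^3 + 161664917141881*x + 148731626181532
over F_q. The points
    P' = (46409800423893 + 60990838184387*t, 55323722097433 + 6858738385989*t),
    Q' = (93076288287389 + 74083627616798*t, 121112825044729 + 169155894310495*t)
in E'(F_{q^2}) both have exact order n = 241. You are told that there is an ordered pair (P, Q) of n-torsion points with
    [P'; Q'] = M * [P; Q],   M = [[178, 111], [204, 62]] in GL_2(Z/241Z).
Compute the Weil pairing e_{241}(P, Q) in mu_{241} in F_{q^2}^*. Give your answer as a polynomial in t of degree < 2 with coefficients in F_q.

Alternating bilinearity on E[241] (values in mu_{241} in F_{206167263118387^2}) gives e(P',Q') = e(P,Q)^det(M).
Inverting 201 mod 241: 6. Thus e_{241}(P,Q) = e(P',Q')^{6}.
Run Miller on y^2=x^3+161664917141881*x+148731626181532 over F_{206167263118387}: ladder 11110001 (8 bits); e = f_P(D_Q)/f_Q(D_P).
Result: e(P',Q') = 196900015818571 + 148034003466272*t.
Raise to 6: e(P,Q) = 115161291437017 + 185465757946155*t in mu_{241}.

115161291437017 + 185465757946155*t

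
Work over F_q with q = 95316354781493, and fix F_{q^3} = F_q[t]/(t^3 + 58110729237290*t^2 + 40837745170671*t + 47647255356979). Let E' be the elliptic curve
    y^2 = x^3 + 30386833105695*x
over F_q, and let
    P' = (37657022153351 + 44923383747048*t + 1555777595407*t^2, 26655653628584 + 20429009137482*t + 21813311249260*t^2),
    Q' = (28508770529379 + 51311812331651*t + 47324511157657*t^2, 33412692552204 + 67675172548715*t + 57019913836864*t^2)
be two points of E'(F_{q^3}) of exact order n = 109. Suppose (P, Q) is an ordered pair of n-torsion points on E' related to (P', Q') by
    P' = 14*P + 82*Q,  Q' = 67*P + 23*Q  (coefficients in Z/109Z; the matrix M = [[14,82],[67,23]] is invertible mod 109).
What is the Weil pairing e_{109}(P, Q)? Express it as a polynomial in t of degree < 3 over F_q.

e_{109}(aP+bQ,cP+dQ) = e_{109}(P,Q)^(ad-bc); with (a,b,c,d)=(14,82,67,23) this gives the det-109 law.
Hence e(P,Q) = e(P',Q')^{20} where 20 = 60^{-1} mod 109.
Run Miller on y^2=x^3+30386833105695*x over F_{95316354781493}: ladder 1101101 (7 bits); e = f_P(D_Q)/f_Q(D_P).
Result: e(P',Q') = 87636378044400 + 3620004851593*t + 43478444103816*t^2.
Finally e_{109}(P,Q) = 37319284130667 + 93237298873844*t + 61685294789512*t^2.

37319284130667 + 93237298873844*t + 61685294789512*t^2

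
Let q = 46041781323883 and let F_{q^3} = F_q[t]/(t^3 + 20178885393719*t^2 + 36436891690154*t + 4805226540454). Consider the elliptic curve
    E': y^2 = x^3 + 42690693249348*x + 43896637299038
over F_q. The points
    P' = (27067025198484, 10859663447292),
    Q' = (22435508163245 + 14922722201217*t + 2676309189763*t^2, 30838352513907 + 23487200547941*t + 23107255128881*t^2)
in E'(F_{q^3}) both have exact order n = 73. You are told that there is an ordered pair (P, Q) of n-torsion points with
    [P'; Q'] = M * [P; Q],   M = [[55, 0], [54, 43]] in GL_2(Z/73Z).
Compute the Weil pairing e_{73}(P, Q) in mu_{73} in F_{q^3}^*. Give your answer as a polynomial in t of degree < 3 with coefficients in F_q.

Under M = [[55,0],[54,43]] in GL_2(Z/73), e_{73}(P',Q') = e_{73}(P,Q)^(55*43-0*54 mod 73).
55*43 - 0*54 = 2365; reduced mod 73: det = 29, inverse 68.
n = 73 = (1001001)_2 (7 bits, wt 3); accumulate f_{73,P'}(Q'+S)/f_{73,P'}(S) along the 6-step ladder.
Miller gives e_{73}(P',Q') = 3744120525440 + 24468410585377*t + 18596549127875*t^2 in F_{46041781323883^3}.
Finally e_{73}(P,Q) = 2424492793215 + 22629166822651*t + 35447408306458*t^2.

2424492793215 + 22629166822651*t + 35447408306458*t^2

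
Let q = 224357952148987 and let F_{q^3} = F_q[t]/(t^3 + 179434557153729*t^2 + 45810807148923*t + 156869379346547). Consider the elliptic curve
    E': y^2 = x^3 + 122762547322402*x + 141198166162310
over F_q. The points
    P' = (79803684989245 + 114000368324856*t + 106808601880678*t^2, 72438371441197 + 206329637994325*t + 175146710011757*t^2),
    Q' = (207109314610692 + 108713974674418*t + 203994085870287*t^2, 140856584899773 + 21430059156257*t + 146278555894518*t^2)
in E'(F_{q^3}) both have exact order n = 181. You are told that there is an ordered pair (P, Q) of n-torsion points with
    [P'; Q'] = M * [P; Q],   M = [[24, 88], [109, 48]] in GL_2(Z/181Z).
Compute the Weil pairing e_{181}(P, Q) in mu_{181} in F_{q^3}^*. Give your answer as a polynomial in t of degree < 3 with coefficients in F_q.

Alternating bilinearity on E[181] (values in mu_{181} in F_{224357952148987^3}) gives e(P',Q') = e(P,Q)^det(M).
So e_{181}(P,Q) = e_{181}(P',Q')^{154}, since 67*154 = 1 mod 181.
Miller loop for e_{181} over F_{224357952148987^3}: bits of 181 = 10110101; 7 double steps + 4 add steps, l/v at each.
Miller gives e_{181}(P',Q') = 155410006155575 + 169009413561155*t + 162486426017143*t^2 in F_{224357952148987^3}.
e_{181}(P,Q) = (155410006155575 + 169009413561155*t + 162486426017143*t^2)^{154} = 9246680539409 + 191432342444327*t + 138736457106002*t^2.

9246680539409 + 191432342444327*t + 138736457106002*t^2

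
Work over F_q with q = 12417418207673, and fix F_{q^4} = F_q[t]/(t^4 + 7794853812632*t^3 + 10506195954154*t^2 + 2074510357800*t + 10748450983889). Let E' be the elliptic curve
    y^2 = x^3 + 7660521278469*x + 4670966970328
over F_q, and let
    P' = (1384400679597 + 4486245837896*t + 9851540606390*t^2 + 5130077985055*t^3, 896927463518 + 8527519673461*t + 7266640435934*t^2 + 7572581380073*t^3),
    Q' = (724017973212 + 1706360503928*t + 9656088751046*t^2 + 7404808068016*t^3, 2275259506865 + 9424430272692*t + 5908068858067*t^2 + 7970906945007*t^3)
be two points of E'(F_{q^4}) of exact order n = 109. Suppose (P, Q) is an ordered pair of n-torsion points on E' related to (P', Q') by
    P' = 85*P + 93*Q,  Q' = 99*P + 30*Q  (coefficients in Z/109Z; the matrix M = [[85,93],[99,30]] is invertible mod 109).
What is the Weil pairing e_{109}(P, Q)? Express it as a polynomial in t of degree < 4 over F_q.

Since e_{109}(P,P)=e_{109}(Q,Q)=1 and e_{109}(Q,P)=e_{109}(P,Q)^{-1}, expanding e_{109}(85*P + 93*Q,99*P + 30*Q) leaves e(P,Q)^det(M).
det M = 85*30 - 93*99 = -6657 = 101 (mod 109); 101^{-1} = 68 (mod 109).
Double-and-add over 1101101: 7-1 doublings, 5-1 additions; each step l_{T,T}/v_{2T} or l_{T,P'}/v at Q'+S for random S.
The quotient is 422471395249 + 11364839792895*t + 6012027073309*t^2 + 4733074668749*t^3.
Thus e_{109}(P,Q) = 133667989379 + 12177220825473*t + 5046199304146*t^2 + 9326837069569*t^3.

133667989379 + 12177220825473*t + 5046199304146*t^2 + 9326837069569*t^3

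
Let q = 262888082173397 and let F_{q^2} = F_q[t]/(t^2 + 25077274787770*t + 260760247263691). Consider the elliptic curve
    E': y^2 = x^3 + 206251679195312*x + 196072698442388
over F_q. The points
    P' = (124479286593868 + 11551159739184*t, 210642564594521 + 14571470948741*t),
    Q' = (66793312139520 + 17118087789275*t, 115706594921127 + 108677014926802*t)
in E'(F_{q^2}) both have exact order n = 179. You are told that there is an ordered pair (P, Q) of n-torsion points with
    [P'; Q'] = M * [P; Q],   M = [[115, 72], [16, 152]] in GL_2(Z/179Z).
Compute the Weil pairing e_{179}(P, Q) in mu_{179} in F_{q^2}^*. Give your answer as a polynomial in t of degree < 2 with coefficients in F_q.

e_{179}(aP+bQ,cP+dQ) = e_{179}(P,Q)^(ad-bc); with (a,b,c,d)=(115,72,16,152) this gives the det-179 law.
Hence e(P,Q) = e(P',Q')^{101} where 101 = 39^{-1} mod 179.
Miller loop for e_{179} over F_{262888082173397^2}: bits of 179 = 10110011; 7 double steps + 4 add steps, l/v at each.
The quotient is 26772739428574 + 221400468428027*t.
Thus e_{179}(P,Q) = 90988146362148 + 37696186857284*t.

90988146362148 + 37696186857284*t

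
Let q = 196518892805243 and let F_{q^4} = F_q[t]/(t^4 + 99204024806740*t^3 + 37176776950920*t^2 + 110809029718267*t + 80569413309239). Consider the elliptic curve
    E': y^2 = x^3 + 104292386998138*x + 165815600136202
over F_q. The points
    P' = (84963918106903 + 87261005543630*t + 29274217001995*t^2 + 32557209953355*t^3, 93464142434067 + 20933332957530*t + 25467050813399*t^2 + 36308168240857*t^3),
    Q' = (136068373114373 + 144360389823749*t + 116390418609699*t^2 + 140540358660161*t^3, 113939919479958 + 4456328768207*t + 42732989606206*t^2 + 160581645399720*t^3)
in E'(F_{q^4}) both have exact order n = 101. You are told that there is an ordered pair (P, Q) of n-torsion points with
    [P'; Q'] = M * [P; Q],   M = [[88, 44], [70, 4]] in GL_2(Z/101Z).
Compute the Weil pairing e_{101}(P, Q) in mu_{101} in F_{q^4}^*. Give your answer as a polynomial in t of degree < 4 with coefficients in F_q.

e_{101}(aP+bQ,cP+dQ) = e_{101}(P,Q)^(ad-bc); with (a,b,c,d)=(88,44,70,4) this gives the det-101 law.
det(M) mod 101 = 100; its inverse in (Z/101)^* is 100 (check: 100*100 mod 101 = 1).
Build f_{101,P'} and f_{101,Q'} via the 7-bit ladder of 101=1100101_2; evaluate at shifted divisors; quotient in F_{196518892805243^4}.
The quotient is 66415083174655 + 48057057692994*t + 53585787029197*t^2 + 5456182904517*t^3.
Finally e_{101}(P,Q) = 168277585784215 + 18369277877610*t + 183168033664729*t^2 + 109303621732581*t^3.

168277585784215 + 18369277877610*t + 183168033664729*t^2 + 109303621732581*t^3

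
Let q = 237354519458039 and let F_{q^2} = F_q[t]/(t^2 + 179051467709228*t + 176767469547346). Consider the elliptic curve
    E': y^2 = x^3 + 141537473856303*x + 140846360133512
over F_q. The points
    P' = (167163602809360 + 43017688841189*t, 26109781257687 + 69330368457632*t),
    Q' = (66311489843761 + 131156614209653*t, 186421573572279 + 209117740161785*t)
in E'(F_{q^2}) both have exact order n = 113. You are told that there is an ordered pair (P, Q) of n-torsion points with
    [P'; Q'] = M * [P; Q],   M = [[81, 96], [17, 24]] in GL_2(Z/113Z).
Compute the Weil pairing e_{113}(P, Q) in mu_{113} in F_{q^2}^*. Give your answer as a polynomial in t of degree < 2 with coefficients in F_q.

Since e_{113}(P,P)=e_{113}(Q,Q)=1 and e_{113}(Q,P)=e_{113}(P,Q)^{-1}, expanding e_{113}(81*P + 96*Q,17*P + 24*Q) leaves e(P,Q)^det(M).
81*24 - 96*17 = 312; reduced mod 113: det = 86, inverse 46.
Run Miller on y^2=x^3+141537473856303*x+140846360133512 over F_{237354519458039}: ladder 1110001 (7 bits); e = f_P(D_Q)/f_Q(D_P).
Result: e(P',Q') = 78277294159954 + 225434575073097*t.
(78277294159954 + 225434575073097*t)^{46} mod (237354519458039,f) = 14020799131363 + 120181874703586*t.

14020799131363 + 120181874703586*t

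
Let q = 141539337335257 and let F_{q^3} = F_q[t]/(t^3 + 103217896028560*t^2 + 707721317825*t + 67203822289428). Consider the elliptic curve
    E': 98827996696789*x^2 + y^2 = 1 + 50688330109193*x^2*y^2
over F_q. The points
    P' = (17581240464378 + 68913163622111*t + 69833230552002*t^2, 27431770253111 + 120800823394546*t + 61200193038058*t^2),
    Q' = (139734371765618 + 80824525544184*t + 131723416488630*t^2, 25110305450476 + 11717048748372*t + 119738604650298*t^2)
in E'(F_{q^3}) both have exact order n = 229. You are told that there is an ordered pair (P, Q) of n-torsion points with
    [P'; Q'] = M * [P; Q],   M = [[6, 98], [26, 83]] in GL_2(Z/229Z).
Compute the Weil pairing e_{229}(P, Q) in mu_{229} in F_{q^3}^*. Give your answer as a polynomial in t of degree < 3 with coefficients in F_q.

121506097289282 + 13864731079152*t + 87861413001411*t^2

Since e_{229}(P,P)=e_{229}(Q,Q)=1 and e_{229}(Q,P)=e_{229}(P,Q)^{-1}, expanding e_{229}(6*P + 98*Q,26*P + 83*Q) leaves e(P,Q)^det(M).
Inverting 11 mod 229: 125. Thus e_{229}(P,Q) = e(P',Q')^{125}.
Edwards->Montgomery: u=(1+y)/(1-y), v=u/x -> 128701602657129v^2=u^3+8872081176980u^2+u; then x_W=12034916646899u+24919387800997: y^2=x^3+103154339022522.
Double-and-add over 11100101: 8-1 doublings, 5-1 additions; each step l_{T,T}/v_{2T} or l_{T,P'}/v at Q'+S for random S.
The quotient is 67854795441098 + 53775921977407*t + 83425020984474*t^2.
(67854795441098 + 53775921977407*t + 83425020984474*t^2)^{125} mod (141539337335257,f) = 121506097289282 + 13864731079152*t + 87861413001411*t^2.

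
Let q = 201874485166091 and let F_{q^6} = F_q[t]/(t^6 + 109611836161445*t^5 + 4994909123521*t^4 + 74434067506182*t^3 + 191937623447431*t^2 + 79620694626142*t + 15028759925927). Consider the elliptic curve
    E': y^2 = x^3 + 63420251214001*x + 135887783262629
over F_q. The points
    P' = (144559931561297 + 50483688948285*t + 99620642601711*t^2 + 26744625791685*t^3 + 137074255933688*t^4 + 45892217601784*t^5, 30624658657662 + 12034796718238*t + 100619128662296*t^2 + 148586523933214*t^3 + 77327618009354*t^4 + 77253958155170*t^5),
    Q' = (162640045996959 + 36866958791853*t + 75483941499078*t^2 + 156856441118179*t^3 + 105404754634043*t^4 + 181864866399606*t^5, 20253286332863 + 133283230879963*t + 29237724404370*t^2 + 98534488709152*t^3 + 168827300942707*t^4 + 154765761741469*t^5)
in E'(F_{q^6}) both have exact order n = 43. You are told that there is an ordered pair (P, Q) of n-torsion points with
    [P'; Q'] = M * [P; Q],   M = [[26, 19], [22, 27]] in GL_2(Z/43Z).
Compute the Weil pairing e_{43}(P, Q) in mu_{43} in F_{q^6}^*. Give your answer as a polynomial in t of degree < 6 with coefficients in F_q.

Alternating bilinearity on E[43] (values in mu_{43} in F_{201874485166091^6}) gives e(P',Q') = e(P,Q)^det(M).
Inverting 26 mod 43: 5. Thus e_{43}(P,Q) = e(P',Q')^{5}.
Miller loop for e_{43} over F_{201874485166091^6}: bits of 43 = 101011; 5 double steps + 3 add steps, l/v at each.
f_P(D_Q)/f_Q(D_P) = 189646351707444 + 17509609549993*t + 194566226262491*t^2 + 141556732387045*t^3 + 111141511710514*t^4 + 173343968256258*t^5.
(189646351707444 + 17509609549993*t + 194566226262491*t^2 + 141556732387045*t^3 + 111141511710514*t^4 + 173343968256258*t^5)^{5} mod (201874485166091,f) = 192406463230176 + 65938908196624*t + 178125440409977*t^2 + 187722148174669*t^3 + 13766639555338*t^4 + 156816289879725*t^5.

192406463230176 + 65938908196624*t + 178125440409977*t^2 + 187722148174669*t^3 + 13766639555338*t^4 + 156816289879725*t^5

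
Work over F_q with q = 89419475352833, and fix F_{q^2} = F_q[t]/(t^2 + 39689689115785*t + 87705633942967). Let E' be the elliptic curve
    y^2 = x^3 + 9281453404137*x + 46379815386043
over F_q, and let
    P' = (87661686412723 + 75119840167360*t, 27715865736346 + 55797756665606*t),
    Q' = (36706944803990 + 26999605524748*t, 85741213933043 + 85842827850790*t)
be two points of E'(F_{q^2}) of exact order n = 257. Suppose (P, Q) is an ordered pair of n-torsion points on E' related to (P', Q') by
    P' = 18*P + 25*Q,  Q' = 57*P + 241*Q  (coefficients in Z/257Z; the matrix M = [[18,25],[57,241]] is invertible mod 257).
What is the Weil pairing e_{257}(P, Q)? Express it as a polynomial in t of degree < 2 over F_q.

38609028575736 + 21922103551682*t

e_{257} is bilinear + alternating on E[257], so e_{257}(18*P + 25*Q, 57*P + 241*Q) = e_{257}(P,Q)^(18*241-25*57).
Hence e(P,Q) = e(P',Q')^{3} where 3 = 86^{-1} mod 257.
9-bit Miller (100000001) on E'/F_{89419475352833} with a'=9281453404137, b'=46379815386043: accumulate tangent/chord ratios at Q'+S and P'+S'.
So e_{257}(P',Q') = 57455746432439 + 51141245903532*t.
Hence e(P,Q) = 38609028575736 + 21922103551682*t in F_{89419475352833^2}^*.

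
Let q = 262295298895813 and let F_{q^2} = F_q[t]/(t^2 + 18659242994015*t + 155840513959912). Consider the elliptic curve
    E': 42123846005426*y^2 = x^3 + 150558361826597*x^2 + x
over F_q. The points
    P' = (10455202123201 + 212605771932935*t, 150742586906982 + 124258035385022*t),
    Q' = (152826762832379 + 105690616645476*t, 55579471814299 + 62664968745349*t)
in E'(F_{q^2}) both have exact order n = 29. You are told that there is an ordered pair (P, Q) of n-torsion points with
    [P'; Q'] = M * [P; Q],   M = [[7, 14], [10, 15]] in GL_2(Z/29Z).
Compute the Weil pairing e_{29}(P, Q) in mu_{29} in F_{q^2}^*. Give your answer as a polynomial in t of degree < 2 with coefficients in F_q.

Alternating bilinearity on E[29] (values in mu_{29} in F_{262295298895813^2}) gives e(P',Q') = e(P,Q)^det(M).
So e_{29}(P,Q) = e_{29}(P',Q')^{24}, since 23*24 = 1 mod 29.
Set x_W=97351936395658*u+68062541505479, y_W=97351936395658*v; then E': y_W^2=x_W^3+188447618189138*x_W+49788207319610.
Run Miller on y^2=x^3+188447618189138*x+49788207319610 over F_{262295298895813}: ladder 11101 (5 bits); e = f_P(D_Q)/f_Q(D_P).
So e_{29}(P',Q') = 212569387070544 + 228629350087959*t.
(212569387070544 + 228629350087959*t)^{24} mod (262295298895813,f) = 94466844017164 + 44839281856667*t.

94466844017164 + 44839281856667*t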